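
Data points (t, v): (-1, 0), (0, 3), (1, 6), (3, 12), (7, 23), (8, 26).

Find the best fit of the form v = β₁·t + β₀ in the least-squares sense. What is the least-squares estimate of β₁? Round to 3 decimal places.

Entries of XᵀX: Σt·t = 124, Σt = 18, Σ1 = 6.
And Σt·v = 411, Σv = 70.
Normal equations: [[124, 18]; [18, 6]]·[β₁, β₀]ᵀ = [411, 70]ᵀ.
Eliminating β₀: 6·(row 1) − 18·(row 2) gives 420·β₁ = 6·411 − 18·70 = 1206, so β₁ = 201/70.
Then β₀ = (70 − 18·(201/70))/6 = 641/210.

β₁ = 2.871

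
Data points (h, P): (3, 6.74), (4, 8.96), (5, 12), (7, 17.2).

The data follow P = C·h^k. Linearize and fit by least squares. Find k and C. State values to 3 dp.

k = 1.120, C = 1.949

Linearized form: ln P = k·ln h + ln C. From the 4 transformed points,
Σln h = 6.0403, Σ(ln h)² = 9.5056, Σln P = 9.4306, Σln h·ln P = 14.6713.
Equations: 9.5056·k + 6.0403·ln C = 14.6713;  6.0403·k + 4·ln C = 9.4306.
Slope k = (n·Σln h·ln P − Σln h·Σln P)/(n·Σ(ln h)² − (Σln h)²) = (4·14.6713 − 6.0403·9.4306)/1.5378 = 1.11955; ln C = (Σln P − k·Σln h)/n = 0.66708, so C = exp(0.66708) = 1.94853.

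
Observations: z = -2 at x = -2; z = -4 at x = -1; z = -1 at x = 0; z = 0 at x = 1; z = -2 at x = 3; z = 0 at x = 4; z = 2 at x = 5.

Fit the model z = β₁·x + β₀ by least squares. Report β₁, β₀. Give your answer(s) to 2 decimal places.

Sums needed: Σx·x = 56, Σx = 10, Σ1 = 7.
Right-hand side: Σx·z = 12, Σz = -7.
Determinant 56·7 − 10² = 292.
β₁ = (12·7 − 10·(-7))/292 = 77/146; β₀ = (56·(-7) − 10·12)/292 = -128/73.

β₁ = 0.53, β₀ = -1.75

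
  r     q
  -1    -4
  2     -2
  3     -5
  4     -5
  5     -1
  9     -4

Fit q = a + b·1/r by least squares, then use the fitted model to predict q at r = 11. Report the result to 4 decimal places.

From the data, Σ1 = 6, Σ1/r = 71/180, Σ1/r·1/r = 47821/32400.
Moment sums: Σq = -21, Σ1/r·q = -101/180.
So XᵀX·[a, b]ᵀ = Xᵀq: [[6, 71/180]; [71/180, 47821/32400]]·[a, b]ᵀ = [-21, -101/180]ᵀ.
det = 6·(47821/32400) − (71/180)² = 56377/6480.
a = ((-21)·(47821/32400) − (71/180)·(-101/180))/(56377/6480) = -199414/56377; b = (6·(-101/180) − (71/180)·(-21))/(56377/6480) = 31860/56377.
At r = 11: q̂ = (-199414/56377)·(1) + (31860/56377)·(1/11) = -2161694/620147.

q̂ = -3.4858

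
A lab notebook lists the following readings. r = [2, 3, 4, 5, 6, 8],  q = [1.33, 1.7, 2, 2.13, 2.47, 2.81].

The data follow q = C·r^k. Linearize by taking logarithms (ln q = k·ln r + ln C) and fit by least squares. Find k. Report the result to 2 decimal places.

k = 0.53

Taking logs, ln q = k·ln r + ln C, so regress ln q on ln r.
Σln r = 8.6587, Σ(ln r)² = 13.7340, Σln q = 4.2025, Σln r·ln q = 6.7271.
Equations: 13.7340·k + 8.6587·ln C = 6.7271;  8.6587·k + 6·ln C = 4.2025.
Solving (det = 7.4309): k = 0.53484, ln C = -0.07142.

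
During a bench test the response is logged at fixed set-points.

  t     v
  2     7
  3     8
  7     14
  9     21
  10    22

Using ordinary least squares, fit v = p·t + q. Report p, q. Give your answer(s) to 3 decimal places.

Entries of XᵀX: Σt·t = 243, Σt = 31, Σ1 = 5.
Moment sums: Σt·v = 545, Σv = 72.
Normal equations: [[243, 31]; [31, 5]]·[p, q]ᵀ = [545, 72]ᵀ.
Eliminating q: 5·(row 1) − 31·(row 2) gives 254·p = 5·545 − 31·72 = 493, so p = 493/254.
Then q = (72 − 31·(493/254))/5 = 601/254.

p = 1.941, q = 2.366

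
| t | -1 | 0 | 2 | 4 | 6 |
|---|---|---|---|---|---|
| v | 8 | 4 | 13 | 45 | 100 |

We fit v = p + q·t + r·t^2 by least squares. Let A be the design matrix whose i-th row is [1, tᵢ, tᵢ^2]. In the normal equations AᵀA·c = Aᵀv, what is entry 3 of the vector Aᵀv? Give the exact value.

Entry 3 ↔ basis t^2, so (Aᵀv)_{3} = Σᵢ (t^2)·vᵢ = (1)·(8) + (0)·(4) + (4)·(13) + (16)·(45) + (36)·(100) = 4380.

4380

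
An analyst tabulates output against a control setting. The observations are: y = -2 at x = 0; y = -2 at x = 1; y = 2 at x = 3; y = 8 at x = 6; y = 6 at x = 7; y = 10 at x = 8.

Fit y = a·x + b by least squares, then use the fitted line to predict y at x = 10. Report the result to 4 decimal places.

Forming AᵀA = [[159, 25]; [25, 6]] and Aᵀy = [174, 22]ᵀ gives AᵀA·[a, b]ᵀ = Aᵀy.
Eliminating b: 6·(row 1) − 25·(row 2) gives 329·a = 6·174 − 25·22 = 494, so a = 494/329.
Then b = (22 − 25·(494/329))/6 = -852/329.
At x = 10: ŷ = (494/329)·(10) + (-852/329)·(1) = 584/47.

ŷ = 12.4255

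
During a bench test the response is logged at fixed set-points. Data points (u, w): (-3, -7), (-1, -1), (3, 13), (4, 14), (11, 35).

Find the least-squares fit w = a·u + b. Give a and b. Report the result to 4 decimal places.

a = 3.0034, b = 2.3904

Forming XᵀX = [[156, 14]; [14, 5]] and Xᵀw = [502, 54]ᵀ gives XᵀX·[a, b]ᵀ = Xᵀw.
Δ = 156·5 − 14² = 584.
a = (502·5 − 14·54)/584 = 877/292; b = (156·54 − 14·502)/584 = 349/146.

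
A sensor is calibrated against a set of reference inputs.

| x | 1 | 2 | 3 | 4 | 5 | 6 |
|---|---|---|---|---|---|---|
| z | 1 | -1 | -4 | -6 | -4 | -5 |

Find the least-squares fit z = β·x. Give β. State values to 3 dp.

β = -0.956

The normal system AᵀA·[β]ᵀ = Aᵀz is [[91]]·[β]ᵀ = [-87]ᵀ.
β = (-87)/91 = -0.956044.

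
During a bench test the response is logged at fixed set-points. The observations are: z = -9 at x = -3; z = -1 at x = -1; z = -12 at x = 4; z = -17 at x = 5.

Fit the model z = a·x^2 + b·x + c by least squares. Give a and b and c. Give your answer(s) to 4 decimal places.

a = -0.7840, b = 0.4469, c = -0.3120

From the data, Σx^2·x^2 = 963, Σx^2·x = 161, Σx^2 = 51, Σx·x = 51, Σx = 5, Σ1 = 4.
For Mᵀz: Σx^2·z = -699, Σx·z = -105, Σz = -39.
MᵀM·[a, b, c]ᵀ = Mᵀz becomes [[963, 161, 51]; [161, 51, 5]; [51, 5, 4]]·[a, b, c]ᵀ = [-699, -105, -39]ᵀ.
Solving the 3×3 system (Gaussian elimination) gives a = -1779/2269, b = 1014/2269, c = -708/2269.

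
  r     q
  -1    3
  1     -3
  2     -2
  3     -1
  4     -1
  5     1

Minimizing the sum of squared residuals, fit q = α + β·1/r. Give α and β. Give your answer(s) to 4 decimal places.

α = 0.1587, β = -3.0796

With design matrix X, XᵀX = [[6, 77/60]; [77/60, 8869/3600]] and Xᵀq = [-3, -443/60]ᵀ.
Determinant 6·(8869/3600) − (77/60)² = 9457/720.
α = ((-3)·(8869/3600) − (77/60)·(-443/60))/(9457/720) = 1072/6755; β = (6·(-443/60) − (77/60)·(-3))/(9457/720) = -29124/9457.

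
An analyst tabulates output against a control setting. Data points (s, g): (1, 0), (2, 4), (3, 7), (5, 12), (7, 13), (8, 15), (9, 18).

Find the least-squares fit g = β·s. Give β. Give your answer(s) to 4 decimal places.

β = 1.9828

XᵀX·[β]ᵀ = Xᵀg reads: 233·β = 462.
β = 462/233 = 1.98283.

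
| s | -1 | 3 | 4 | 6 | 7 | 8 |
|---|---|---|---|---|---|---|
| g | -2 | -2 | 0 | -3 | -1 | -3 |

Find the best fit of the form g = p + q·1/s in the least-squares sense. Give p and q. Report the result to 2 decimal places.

The normal equations are: 6·p + (1/56)·q = -11;  (1/56)·p + (34925/28224)·q = 53/168.
(Σ1 = 6, Σ1/s = 1/56, Σ1/s·1/s = 34925/28224, Σg = -11, Σ1/s·g = 53/168.)
Δ = 6·(34925/28224) − (1/56)² = 69847/9408.
p = ((-11)·(34925/28224) − (1/56)·(53/168))/(69847/9408) = -384334/209541; q = (6·(53/168) − (1/56)·(-11))/(69847/9408) = 19656/69847.

p = -1.83, q = 0.28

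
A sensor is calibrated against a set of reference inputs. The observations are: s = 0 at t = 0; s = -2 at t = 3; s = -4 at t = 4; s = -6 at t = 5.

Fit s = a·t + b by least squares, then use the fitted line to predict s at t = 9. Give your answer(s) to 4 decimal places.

ŝ = -9.8571

Compute the Gram sums: Σt·t = 50, Σt = 12, Σ1 = 4.
For Xᵀs: Σt·s = -52, Σs = -12.
XᵀX·[a, b]ᵀ = Xᵀs becomes [[50, 12]; [12, 4]]·[a, b]ᵀ = [-52, -12]ᵀ.
det = 50·4 − 12² = 56.
a = ((-52)·4 − 12·(-12))/56 = -8/7; b = (50·(-12) − 12·(-52))/56 = 3/7.
At t = 9: ŝ = (-8/7)·(9) + (3/7)·(1) = -69/7.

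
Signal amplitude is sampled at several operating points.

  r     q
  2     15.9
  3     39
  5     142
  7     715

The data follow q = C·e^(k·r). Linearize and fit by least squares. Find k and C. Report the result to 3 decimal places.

k = 0.745, C = 3.758

Let Y = ln q. Fitting Y = k·r + ln C by least squares:
Σr = 17.0000, Σ(r)² = 87.0000, Σln q = 17.9580, Σr·ln q = 87.3084.
Equations: 87.0000·k + 17.0000·ln C = 87.3084;  17.0000·k + 4·ln C = 17.9580.
Slope k = (n·Σr·ln q − Σr·Σln q)/(n·Σ(r)² − (Σr)²) = (4·87.3084 − 17.0000·17.9580)/59.0000 = 0.74488; ln C = (Σln q − k·Σr)/n = 1.32376, so C = exp(1.32376) = 3.75752.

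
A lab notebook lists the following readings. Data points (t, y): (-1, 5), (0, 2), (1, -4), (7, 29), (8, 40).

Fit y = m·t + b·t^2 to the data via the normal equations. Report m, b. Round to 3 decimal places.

m = -3.920, b = 1.128

The normal system MᵀM·[m, b]ᵀ = Mᵀy is [[115, 855]; [855, 6499]]·[m, b]ᵀ = [514, 3982]ᵀ.
Eliminating b: 6499·(row 1) − 855·(row 2) gives 16360·m = 6499·514 − 855·3982 = -64124, so m = -16031/4090.
Then b = (3982 − 855·(-16031/4090))/6499 = 923/818.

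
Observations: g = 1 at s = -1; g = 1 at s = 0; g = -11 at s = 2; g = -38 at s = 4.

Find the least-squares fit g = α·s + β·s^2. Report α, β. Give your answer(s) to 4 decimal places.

From the data, Σs·s = 21, Σs·s^2 = 71, Σs^2·s^2 = 273.
Moment sums: Σs·g = -175, Σs^2·g = -651.
AᵀA·[α, β]ᵀ = Aᵀg becomes [[21, 71]; [71, 273]]·[α, β]ᵀ = [-175, -651]ᵀ.
det = 21·273 − 71² = 692.
α = ((-175)·273 − 71·(-651))/692 = -777/346; β = (21·(-651) − 71·(-175))/692 = -623/346.

α = -2.2457, β = -1.8006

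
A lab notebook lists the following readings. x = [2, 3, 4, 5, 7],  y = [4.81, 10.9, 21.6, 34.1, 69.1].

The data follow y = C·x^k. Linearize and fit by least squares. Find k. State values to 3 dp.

Linearized form: ln y = k·ln x + ln C. From the 5 transformed points,
XᵀX = [[9.9861, 6.7334]; [6.7334, 5]], rhs = [21.8949, 14.7970]ᵀ  (here Σln x = 6.7334, Σ(ln x)² = 9.9861, Σln y = 14.7970, Σln x·ln y = 21.8949).
Solving (det = 4.5917): k = 2.14309, ln C = 0.07335.

k = 2.143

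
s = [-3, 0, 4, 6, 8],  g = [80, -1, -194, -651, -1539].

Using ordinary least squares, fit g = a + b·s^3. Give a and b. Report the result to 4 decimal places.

Forming XᵀX = [[5, 765]; [765, 313625]] and Xᵀg = [-2305, -943160]ᵀ gives XᵀX·[a, b]ᵀ = Xᵀg.
det = 5·313625 − 765² = 982900.
a = ((-2305)·313625 − 765·(-943160))/982900 = -55529/39316; b = (5·(-943160) − 765·(-2305))/982900 = -118099/39316.

a = -1.4124, b = -3.0038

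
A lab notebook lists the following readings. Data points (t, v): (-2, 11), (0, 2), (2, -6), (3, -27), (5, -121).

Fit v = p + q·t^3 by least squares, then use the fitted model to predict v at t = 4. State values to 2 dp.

From the data, Σ1 = 5, Σt^3 = 152, Σt^3·t^3 = 16482.
For Aᵀv: Σv = -141, Σt^3·v = -15990.
So AᵀA·[p, q]ᵀ = Aᵀv: [[5, 152]; [152, 16482]]·[p, q]ᵀ = [-141, -15990]ᵀ.
Determinant 5·16482 − 152² = 59306.
p = ((-141)·16482 − 152·(-15990))/59306 = 53259/29653; q = (5·(-15990) − 152·(-141))/59306 = -29259/29653.
At t = 4: v̂ = (53259/29653)·(1) + (-29259/29653)·(64) = -1819317/29653.

v̂ = -61.35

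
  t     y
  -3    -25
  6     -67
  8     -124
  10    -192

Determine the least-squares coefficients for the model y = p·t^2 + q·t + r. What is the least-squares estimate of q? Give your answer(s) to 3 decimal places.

q = 1.297

Compute the Gram sums: Σt^2·t^2 = 15473, Σt^2·t = 1701, Σt^2 = 209, Σt·t = 209, Σt = 21, Σ1 = 4.
Moment sums: Σt^2·y = -29773, Σt·y = -3239, Σy = -408.
Normal equations: [[15473, 1701, 209]; [1701, 209, 21]; [209, 21, 4]]·[p, q, r]ᵀ = [-29773, -3239, -408]ᵀ.
Row-reducing yields p = -69047/34028, q = 220679/170140, r = -118579/42535.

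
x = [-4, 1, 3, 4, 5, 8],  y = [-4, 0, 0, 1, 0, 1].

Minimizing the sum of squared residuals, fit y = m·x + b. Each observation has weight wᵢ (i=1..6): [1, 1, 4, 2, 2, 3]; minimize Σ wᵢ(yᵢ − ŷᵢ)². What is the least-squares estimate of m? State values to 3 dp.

Sums needed: Σwᵢ·x·x = 327, Σwᵢ·x = 51, Σwᵢ·1 = 13.
And Σwᵢ·x·y = 48, Σwᵢ·y = 1.
So AᵀWA·[m, b]ᵀ = AᵀWy: [[327, 51]; [51, 13]]·[m, b]ᵀ = [48, 1]ᵀ.
Δ = 327·13 − 51² = 1650.
m = (48·13 − 51·1)/1650 = 191/550; b = (327·1 − 51·48)/1650 = -707/550.

m = 0.347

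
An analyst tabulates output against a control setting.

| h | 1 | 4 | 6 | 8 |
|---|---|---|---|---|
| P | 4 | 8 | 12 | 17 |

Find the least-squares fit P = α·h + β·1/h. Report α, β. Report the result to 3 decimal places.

The normal equations are: 117·α + 4·β = 244;  4·α + (637/576)·β = 81/8.
(Σh·h = 117, Σh·1/h = 4, Σ1/h·1/h = 637/576, Σh·P = 244, Σ1/h·P = 81/8.)
Eliminating β: (637/576)·(row 1) − 4·(row 2) gives (7257/64)·α = (637/576)·244 − 4·(81/8) = 33025/144, so α = 132100/65313.
Then β = ((81/8) − 4·(132100/65313))/(637/576) = 13352/7257.

α = 2.023, β = 1.840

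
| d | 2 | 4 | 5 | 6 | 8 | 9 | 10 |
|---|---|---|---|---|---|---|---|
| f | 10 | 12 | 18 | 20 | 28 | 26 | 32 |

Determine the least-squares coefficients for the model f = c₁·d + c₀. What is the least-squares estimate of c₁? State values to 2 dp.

c₁ = 2.80

Forming MᵀM = [[326, 44]; [44, 7]] and Mᵀf = [1056, 146]ᵀ gives MᵀM·[c₁, c₀]ᵀ = Mᵀf.
Eliminating c₀: 7·(row 1) − 44·(row 2) gives 346·c₁ = 7·1056 − 44·146 = 968, so c₁ = 484/173.
Then c₀ = (146 − 44·(484/173))/7 = 566/173.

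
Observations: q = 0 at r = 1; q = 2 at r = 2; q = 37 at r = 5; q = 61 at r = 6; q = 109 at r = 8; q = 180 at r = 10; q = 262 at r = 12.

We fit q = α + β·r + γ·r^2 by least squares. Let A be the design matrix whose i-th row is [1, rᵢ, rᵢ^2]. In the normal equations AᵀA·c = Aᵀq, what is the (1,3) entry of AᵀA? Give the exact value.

374

Row 1 ↔ basis 1, column 3 ↔ basis r^2, so (AᵀA)_{1,3} = Σᵢ r^2 = (1)·(1) + (1)·(4) + (1)·(25) + (1)·(36) + (1)·(64) + (1)·(100) + (1)·(144) = 374.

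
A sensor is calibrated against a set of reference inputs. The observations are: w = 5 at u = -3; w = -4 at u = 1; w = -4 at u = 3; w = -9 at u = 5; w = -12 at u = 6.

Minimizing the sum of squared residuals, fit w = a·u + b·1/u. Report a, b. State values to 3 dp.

a = -1.751, b = -1.586

The normal equations are: 80·a + 5·b = -148;  5·a + (129/100)·b = -54/5.
(Σu·u = 80, Σu·1/u = 5, Σ1/u·1/u = 129/100, Σu·w = -148, Σ1/u·w = -54/5.)
Δ = 80·(129/100) − 5² = 391/5.
a = ((-148)·(129/100) − 5·(-54/5))/(391/5) = -3423/1955; b = (80·(-54/5) − 5·(-148))/(391/5) = -620/391.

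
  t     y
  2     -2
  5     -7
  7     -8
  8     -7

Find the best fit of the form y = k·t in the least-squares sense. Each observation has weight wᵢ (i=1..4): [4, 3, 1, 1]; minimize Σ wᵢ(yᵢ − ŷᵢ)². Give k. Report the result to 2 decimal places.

k = -1.14

Forming MᵀWM = [[204]] and MᵀWy = [-233]ᵀ gives MᵀWM·[k]ᵀ = MᵀWy.
Hence k = -233 / 204 ≈ -1.14216.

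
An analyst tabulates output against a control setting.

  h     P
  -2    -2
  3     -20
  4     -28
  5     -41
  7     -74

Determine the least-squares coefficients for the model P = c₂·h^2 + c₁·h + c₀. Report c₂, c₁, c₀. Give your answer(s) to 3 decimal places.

c₂ = -1.156, c₁ = -2.167, c₀ = -1.826

The normal equations are: 3379·c₂ + 551·c₁ + 103·c₀ = -5287;  551·c₂ + 103·c₁ + 17·c₀ = -891;  103·c₂ + 17·c₁ + 5·c₀ = -165.
Inverting the 3×3 Gram matrix, [c₂, c₁, c₀]ᵀ = [-1834/1587, -3439/1587, -42/23]ᵀ.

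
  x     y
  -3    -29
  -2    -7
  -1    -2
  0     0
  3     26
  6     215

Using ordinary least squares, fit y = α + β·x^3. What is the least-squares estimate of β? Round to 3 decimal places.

MᵀM·[α, β]ᵀ = Mᵀy reads: 6·α + 207·β = 203;  207·α + 48179·β = 47983.
(Σ1 = 6, Σx^3 = 207, Σx^3·x^3 = 48179, Σy = 203, Σx^3·y = 47983.)
Eliminating β: 48179·(row 1) − 207·(row 2) gives 246225·α = 48179·203 − 207·47983 = -152144, so α = -152144/246225.
Then β = (47983 − 207·(-152144/246225))/48179 = 81959/82075.

β = 0.999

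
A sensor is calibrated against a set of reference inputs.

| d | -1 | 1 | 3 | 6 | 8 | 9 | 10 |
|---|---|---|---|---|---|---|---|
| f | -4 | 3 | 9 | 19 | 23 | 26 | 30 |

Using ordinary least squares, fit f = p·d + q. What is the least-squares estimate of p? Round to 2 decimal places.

Setting ∂/∂p … = 0 gives: 292·p + 36·q = 866;  36·p + 7·q = 106.
Δ = 292·7 − 36² = 748.
p = (866·7 − 36·106)/748 = 1123/374; q = (292·106 − 36·866)/748 = -56/187.

p = 3.00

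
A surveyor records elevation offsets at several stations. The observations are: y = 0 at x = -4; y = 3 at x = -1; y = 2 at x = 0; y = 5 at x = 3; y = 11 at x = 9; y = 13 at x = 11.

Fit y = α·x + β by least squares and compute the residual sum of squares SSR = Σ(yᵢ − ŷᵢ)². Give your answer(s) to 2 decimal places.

Sums needed: Σx·x = 228, Σx = 18, Σ1 = 6.
For Aᵀy: Σx·y = 254, Σy = 34.
AᵀA·[α, β]ᵀ = Aᵀy becomes [[228, 18]; [18, 6]]·[α, β]ᵀ = [254, 34]ᵀ.
Eliminating β: 6·(row 1) − 18·(row 2) gives 1044·α = 6·254 − 18·34 = 912, so α = 76/87.
Then β = (34 − 18·(76/87))/6 = 265/87.
Residuals: 13/29, 24/29, -91/87, -2/3, 8/87, 10/29; SSR = 74/29.

SSR = 2.55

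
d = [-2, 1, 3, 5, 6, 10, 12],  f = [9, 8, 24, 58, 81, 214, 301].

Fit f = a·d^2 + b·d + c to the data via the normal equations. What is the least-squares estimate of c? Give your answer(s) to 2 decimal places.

Forming AᵀA = [[32755, 3089, 319]; [3089, 319, 35]; [319, 35, 7]] and Aᵀf = [69370, 6590, 695]ᵀ gives AᵀA·[a, b, c]ᵀ = Aᵀf.
Row-reducing yields a = 301265/152178, b = 498845/456534, c = 822925/228267.

c = 3.61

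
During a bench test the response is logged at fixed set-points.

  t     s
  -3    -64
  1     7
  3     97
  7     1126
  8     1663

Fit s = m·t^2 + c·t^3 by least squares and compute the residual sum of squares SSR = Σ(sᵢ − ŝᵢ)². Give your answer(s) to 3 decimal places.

Entries of MᵀM: Σt^2·t^2 = 6660, Σt^2·t^3 = 49576, Σt^3·t^3 = 381252.
Right-hand side: Σt^2·s = 161910, Σt^3·s = 1242028.
Eliminating c: 381252·(row 1) − 49576·(row 2) gives 81358544·m = 381252·161910 − 49576·1242028 = 153731192, so m = 19216399/10169818.
Then c = (1242028 − 49576·(19216399/10169818))/381252 = 15316020/5084909.
Residuals: 3249137/10169818, 21340287/10169818, -13540325/10169818, 2821797/10169818, -523341/5084909; SSR = 32368486/5084909.

SSR = 6.366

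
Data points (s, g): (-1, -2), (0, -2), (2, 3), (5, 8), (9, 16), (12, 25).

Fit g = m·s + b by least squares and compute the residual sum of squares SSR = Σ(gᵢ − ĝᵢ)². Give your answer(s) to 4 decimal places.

Entries of AᵀA: Σs·s = 255, Σs = 27, Σ1 = 6.
Moment sums: Σs·g = 492, Σg = 48.
Normal equations: [[255, 27]; [27, 6]]·[m, b]ᵀ = [492, 48]ᵀ.
Δ = 255·6 − 27² = 801.
m = (492·6 − 27·48)/801 = 184/89; b = (255·48 − 27·492)/801 = -116/89.
Residuals: 122/89, -62/89, 15/89, -92/89, -116/89, 133/89; SSR = 658/89.

SSR = 7.3933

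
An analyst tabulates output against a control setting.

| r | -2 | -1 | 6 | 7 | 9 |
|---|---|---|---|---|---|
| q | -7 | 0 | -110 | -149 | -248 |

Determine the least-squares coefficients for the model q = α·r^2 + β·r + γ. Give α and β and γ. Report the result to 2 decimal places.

α = -3.02, β = -0.70, γ = 3.05

The normal equations are: 10275·α + 1279·β + 171·γ = -31377;  1279·α + 171·β + 19·γ = -3921;  171·α + 19·β + 5·γ = -514.
Inverting the 3×3 Gram matrix, [α, β, γ]ᵀ = [-12031/3988, -36537/51844, 39565/12961]ᵀ.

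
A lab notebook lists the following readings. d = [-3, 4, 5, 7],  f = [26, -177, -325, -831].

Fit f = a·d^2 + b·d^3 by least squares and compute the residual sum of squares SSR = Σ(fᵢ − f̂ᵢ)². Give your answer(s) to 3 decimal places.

SSR = 0.639

Sums needed: Σd^2·d^2 = 3363, Σd^2·d^3 = 20713, Σd^3·d^3 = 138099.
Moment sums: Σd^2·f = -51442, Σd^3·f = -337688.
Eliminating b: 138099·(row 1) − 20713·(row 2) gives 35398568·a = 138099·(-51442) − 20713·(-337688) = -109557214, so a = -54778607/17699284.
Then b = ((-337688) − 20713·(-54778607/17699284))/138099 = -35063299/17699284.
Residuals: 3239887/8849642, -3066105/4424821, 55125/8849642, 689574/4424821; SSR = 5650619/8849642.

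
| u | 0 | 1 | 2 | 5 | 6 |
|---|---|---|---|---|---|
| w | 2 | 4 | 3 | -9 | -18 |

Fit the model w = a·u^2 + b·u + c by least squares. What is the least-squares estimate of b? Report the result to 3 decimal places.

Forming XᵀX = [[1938, 350, 66]; [350, 66, 14]; [66, 14, 5]] and Xᵀw = [-857, -143, -18]ᵀ gives XᵀX·[a, b, c]ᵀ = Xᵀw.
Inverting the 3×3 Gram matrix, [a, b, c]ᵀ = [-407/406, 79/29, 407/203]ᵀ.

b = 2.724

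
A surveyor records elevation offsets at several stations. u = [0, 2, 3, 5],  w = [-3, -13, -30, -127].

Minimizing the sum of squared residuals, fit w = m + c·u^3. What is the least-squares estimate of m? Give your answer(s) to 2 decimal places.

m = -3.84

Compute the Gram sums: Σ1 = 4, Σu^3 = 160, Σu^3·u^3 = 16418.
Moment sums: Σw = -173, Σu^3·w = -16789.
So XᵀX·[m, c]ᵀ = Xᵀw: [[4, 160]; [160, 16418]]·[m, c]ᵀ = [-173, -16789]ᵀ.
det = 4·16418 − 160² = 40072.
m = ((-173)·16418 − 160·(-16789))/40072 = -77037/20036; c = (4·(-16789) − 160·(-173))/40072 = -9869/10018.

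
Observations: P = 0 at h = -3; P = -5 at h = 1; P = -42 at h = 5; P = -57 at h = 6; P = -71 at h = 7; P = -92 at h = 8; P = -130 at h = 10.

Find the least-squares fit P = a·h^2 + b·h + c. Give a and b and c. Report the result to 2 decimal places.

With design matrix M, MᵀM = [[18500, 2170, 284]; [2170, 284, 34]; [284, 34, 7]] and MᵀP = [-25474, -3090, -397]ᵀ.
Row-reducing yields a = -341134/357609, b = -1226251/357609, c = -161723/119203.

a = -0.95, b = -3.43, c = -1.36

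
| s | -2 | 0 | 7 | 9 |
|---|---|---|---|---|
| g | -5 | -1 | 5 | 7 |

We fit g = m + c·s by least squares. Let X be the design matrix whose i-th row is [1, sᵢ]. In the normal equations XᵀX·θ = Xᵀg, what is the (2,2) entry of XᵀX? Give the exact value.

134

Row 2 ↔ basis s, column 2 ↔ basis s, so (XᵀX)_{2,2} = Σᵢ (s)·(s) = (-2)·(-2) + (0)·(0) + (7)·(7) + (9)·(9) = 134.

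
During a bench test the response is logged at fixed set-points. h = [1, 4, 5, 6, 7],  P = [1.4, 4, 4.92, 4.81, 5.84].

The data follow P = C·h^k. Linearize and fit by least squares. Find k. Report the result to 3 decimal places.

k = 0.728

Taking logs, ln P = k·ln h + ln C, so regress ln P on ln h.
Sums: Σln h = 6.7334, Σ(ln h)² = 11.5091, Σln P = 6.6515, Σln h·ln P = 10.7345.
Normal system: [[11.5091, 6.7334]; [6.7334, 5]]·[k, ln C]ᵀ = [10.7345, 6.6515]ᵀ.
Slope k = (n·Σln h·ln P − Σln h·Σln P)/(n·Σ(ln h)² − (Σln h)²) = (5·10.7345 − 6.7334·6.6515)/12.2067 = 0.72789; ln C = (Σln P − k·Σln h)/n = 0.35007.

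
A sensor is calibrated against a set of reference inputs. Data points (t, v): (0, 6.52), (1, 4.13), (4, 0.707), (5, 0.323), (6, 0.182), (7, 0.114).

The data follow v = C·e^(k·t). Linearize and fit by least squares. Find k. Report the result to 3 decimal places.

Let Y = ln v. Fitting Y = k·t + ln C by least squares:
Σt = 23.0000, Σ(t)² = 127.0000, Σln v = -2.0590, Σt·ln v = -31.0425.
Equations: 127.0000·k + 23.0000·ln C = -31.0425;  23.0000·k + 6·ln C = -2.0590.
Slope k = (n·Σt·ln v − Σt·Σln v)/(n·Σ(t)² − (Σt)²) = (6·-31.0425 − 23.0000·-2.0590)/233.0000 = -0.59613; ln C = (Σln v − k·Σt)/n = 1.94201.

k = -0.596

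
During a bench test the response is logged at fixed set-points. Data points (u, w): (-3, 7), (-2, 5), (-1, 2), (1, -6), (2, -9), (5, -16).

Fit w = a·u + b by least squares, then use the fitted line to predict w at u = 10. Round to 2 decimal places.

ŵ = -32.13

The normal equations are: 44·a + 2·b = -137;  2·a + 6·b = -17.
(Σu·u = 44, Σu = 2, Σ1 = 6, Σu·w = -137, Σw = -17.)
det = 44·6 − 2² = 260.
a = ((-137)·6 − 2·(-17))/260 = -197/65; b = (44·(-17) − 2·(-137))/260 = -237/130.
At u = 10: ŵ = (-197/65)·(10) + (-237/130)·(1) = -4177/130.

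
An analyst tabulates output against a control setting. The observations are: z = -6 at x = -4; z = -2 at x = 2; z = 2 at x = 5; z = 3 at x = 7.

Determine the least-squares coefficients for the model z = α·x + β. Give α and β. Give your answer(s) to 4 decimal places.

From the data, Σx·x = 94, Σx = 10, Σ1 = 4.
For Mᵀz: Σx·z = 51, Σz = -3.
Δ = 94·4 − 10² = 276.
α = (51·4 − 10·(-3))/276 = 39/46; β = (94·(-3) − 10·51)/276 = -66/23.

α = 0.8478, β = -2.8696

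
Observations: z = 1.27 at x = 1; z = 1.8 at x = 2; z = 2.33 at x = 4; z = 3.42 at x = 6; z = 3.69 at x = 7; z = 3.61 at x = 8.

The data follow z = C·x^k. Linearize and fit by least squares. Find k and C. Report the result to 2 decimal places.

Linearized form: ln z = k·ln x + ln C. From the 6 transformed points,
Σln x = 7.8966, Σ(ln x)² = 13.7233, Σln z = 5.4916, Σln x·ln z = 8.9933.
Equations: 13.7233·k + 7.8966·ln C = 8.9933;  7.8966·k + 6·ln C = 5.4916.
Δ = 13.7233·6 − (7.8966)² = 19.9843; k = (8.9933·6 − 7.8966·5.4916)/19.9843 = 0.53015, ln C = (13.7233·5.4916 − 7.8966·8.9933)/19.9843 = 0.21755, so C = exp(0.21755) = 1.24303.

k = 0.53, C = 1.24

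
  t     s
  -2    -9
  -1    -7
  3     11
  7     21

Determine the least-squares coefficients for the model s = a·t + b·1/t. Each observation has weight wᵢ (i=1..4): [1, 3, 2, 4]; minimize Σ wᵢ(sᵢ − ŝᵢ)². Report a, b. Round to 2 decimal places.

From the data, Σwᵢ·t·t = 221, Σwᵢ·t·1/t = 10, Σwᵢ·1/t·1/t = 6269/1764.
Moment sums: Σwᵢ·t·s = 693, Σwᵢ·1/t·s = 269/6.
So XᵀWX·[a, b]ᵀ = XᵀWs: [[221, 10]; [10, 6269/1764]]·[a, b]ᵀ = [693, 269/6]ᵀ.
Eliminating b: (6269/1764)·(row 1) − 10·(row 2) gives (1209049/1764)·a = (6269/1764)·693 − 10·(269/6) = 169217/84, so a = 3553557/1209049.
Then b = ((269/6) − 10·(3553557/1209049))/(6269/1764) = 5253486/1209049.

a = 2.94, b = 4.35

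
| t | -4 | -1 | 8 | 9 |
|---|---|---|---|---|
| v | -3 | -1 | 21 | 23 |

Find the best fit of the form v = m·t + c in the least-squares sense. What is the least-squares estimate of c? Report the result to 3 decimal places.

c = 3.619

The normal equations are: 162·m + 12·c = 388;  12·m + 4·c = 40.
(Σt·t = 162, Σt = 12, Σ1 = 4, Σt·v = 388, Σv = 40.)
Δ = 162·4 − 12² = 504.
m = (388·4 − 12·40)/504 = 134/63; c = (162·40 − 12·388)/504 = 76/21.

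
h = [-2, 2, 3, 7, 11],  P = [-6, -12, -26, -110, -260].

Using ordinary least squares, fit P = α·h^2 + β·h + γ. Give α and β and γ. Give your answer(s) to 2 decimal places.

α = -1.98, β = -1.74, γ = -1.59

Normal-equation sums: Σh^2·h^2 = 17155, Σh^2·h = 1701, Σh^2 = 187, Σh·h = 187, Σh = 21, Σ1 = 5.
And Σh^2·P = -37156, Σh·P = -3720, ΣP = -414.
AᵀA·[α, β, γ]ᵀ = AᵀP becomes [[17155, 1701, 187]; [1701, 187, 21]; [187, 21, 5]]·[α, β, γ]ᵀ = [-37156, -3720, -414]ᵀ.
Inverting the 3×3 Gram matrix, [α, β, γ]ᵀ = [-204529/103502, -25725/14786, -82133/51751]ᵀ.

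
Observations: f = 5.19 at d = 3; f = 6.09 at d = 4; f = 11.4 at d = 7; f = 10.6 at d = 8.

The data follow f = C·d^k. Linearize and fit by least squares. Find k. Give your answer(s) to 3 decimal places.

k = 0.831

With ln fᵢ as the transformed response and ln dᵢ as the regressor:
XᵀX = [[11.2394, 6.5103]; [6.5103, 4]], rhs = [13.9585, 8.2478]ᵀ  (here Σln d = 6.5103, Σ(ln d)² = 11.2394, Σln f = 8.2478, Σln d·ln f = 13.9585).
Slope k = (n·Σln d·ln f − Σln d·Σln f)/(n·Σ(ln d)² − (Σln d)²) = (4·13.9585 − 6.5103·8.2478)/2.5742 = 0.83074; ln C = (Σln f − k·Σln d)/n = 0.70988.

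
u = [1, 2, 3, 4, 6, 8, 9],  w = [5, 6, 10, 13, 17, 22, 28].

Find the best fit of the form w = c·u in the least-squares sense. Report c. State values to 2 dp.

c = 2.98

AᵀA·[c]ᵀ = Aᵀw reads: 211·c = 629.
c = 629/211 = 2.98104.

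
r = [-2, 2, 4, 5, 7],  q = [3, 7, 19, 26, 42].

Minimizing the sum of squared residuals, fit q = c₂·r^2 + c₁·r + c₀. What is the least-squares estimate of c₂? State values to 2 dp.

c₂ = 0.61

Compute the Gram sums: Σr^2·r^2 = 3314, Σr^2·r = 532, Σr^2 = 98, Σr·r = 98, Σr = 16, Σ1 = 5.
And Σr^2·q = 3052, Σr·q = 508, Σq = 97.
So XᵀX·[c₂, c₁, c₀]ᵀ = Xᵀq: [[3314, 532, 98]; [532, 98, 16]; [98, 16, 5]]·[c₂, c₁, c₀]ᵀ = [3052, 508, 97]ᵀ.
Row-reducing yields c₂ = 343/561, c₁ = 256/187, c₀ = 1703/561.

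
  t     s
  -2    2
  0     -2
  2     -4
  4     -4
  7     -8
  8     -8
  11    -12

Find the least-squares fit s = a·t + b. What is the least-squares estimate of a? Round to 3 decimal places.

a = -0.971

Forming XᵀX = [[258, 30]; [30, 7]] and Xᵀs = [-280, -36]ᵀ gives XᵀX·[a, b]ᵀ = Xᵀs.
det = 258·7 − 30² = 906.
a = ((-280)·7 − 30·(-36))/906 = -440/453; b = (258·(-36) − 30·(-280))/906 = -148/151.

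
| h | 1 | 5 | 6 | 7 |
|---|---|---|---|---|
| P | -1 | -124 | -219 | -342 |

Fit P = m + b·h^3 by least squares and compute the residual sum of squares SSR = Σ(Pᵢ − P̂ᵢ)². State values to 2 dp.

SSR = 10.75

XᵀX·[m, b]ᵀ = XᵀP reads: 4·m + 685·b = -686;  685·m + 179931·b = -180111.
det = 4·179931 − 685² = 250499.
m = ((-686)·179931 − 685·(-180111))/250499 = -56631/250499; b = (4·(-180111) − 685·(-686))/250499 = -250534/250499.
Residuals: 56666/250499, 311505/250499, -687306/250499, 319135/250499; SSR = 2692558/250499.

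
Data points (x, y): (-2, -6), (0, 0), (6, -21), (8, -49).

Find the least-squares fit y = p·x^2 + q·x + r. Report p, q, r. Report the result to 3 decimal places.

Setting ∂/∂p … = 0 gives: 5408·p + 720·q + 104·r = -3916;  720·p + 104·q + 12·r = -506;  104·p + 12·q + 4·r = -76.
(Σx^2·x^2 = 5408, Σx^2·x = 720, Σx^2 = 104, Σx·x = 104, Σx = 12, Σ1 = 4, Σx^2·y = -3916, Σx·y = -506, Σy = -76.)
Inverting the 3×3 Gram matrix, [p, q, r]ᵀ = [-17/16, 311/136, 30/17]ᵀ.

p = -1.063, q = 2.287, r = 1.765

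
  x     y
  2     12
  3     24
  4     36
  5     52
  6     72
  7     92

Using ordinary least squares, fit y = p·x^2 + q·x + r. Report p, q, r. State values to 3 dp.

Entries of AᵀA: Σx^2·x^2 = 4675, Σx^2·x = 783, Σx^2 = 139, Σx·x = 139, Σx = 27, Σ1 = 6.
Moment sums: Σx^2·y = 9240, Σx·y = 1576, Σy = 288.
AᵀA·[p, q, r]ᵀ = Aᵀy becomes [[4675, 783, 139]; [783, 139, 27]; [139, 27, 6]]·[p, q, r]ᵀ = [9240, 1576, 288]ᵀ.
Row-reducing yields p = 9/7, q = 31/7, r = -12/7.

p = 1.286, q = 4.429, r = -1.714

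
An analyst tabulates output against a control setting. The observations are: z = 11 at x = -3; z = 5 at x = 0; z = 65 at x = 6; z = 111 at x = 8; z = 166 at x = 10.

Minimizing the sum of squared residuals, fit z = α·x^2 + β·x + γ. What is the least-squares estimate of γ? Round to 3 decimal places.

γ = 3.832

Compute the Gram sums: Σx^2·x^2 = 15473, Σx^2·x = 1701, Σx^2 = 209, Σx·x = 209, Σx = 21, Σ1 = 5.
Moment sums: Σx^2·z = 26143, Σx·z = 2905, Σz = 358.
Normal equations: [[15473, 1701, 209]; [1701, 209, 21]; [209, 21, 5]]·[α, β, γ]ᵀ = [26143, 2905, 358]ᵀ.
Solving the 3×3 system (Gaussian elimination) gives α = 10247/7091, β = 7105/4052, γ = 108677/28364.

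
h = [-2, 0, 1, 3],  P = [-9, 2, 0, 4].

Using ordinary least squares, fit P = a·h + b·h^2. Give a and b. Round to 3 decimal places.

a = 3.025, b = -0.617

The normal equations are: 14·a + 20·b = 30;  20·a + 98·b = 0.
(Σh·h = 14, Σh·h^2 = 20, Σh^2·h^2 = 98, Σh·P = 30, Σh^2·P = 0.)
Eliminating b: 98·(row 1) − 20·(row 2) gives 972·a = 98·30 − 20·0 = 2940, so a = 245/81.
Then b = (0 − 20·(245/81))/98 = -50/81.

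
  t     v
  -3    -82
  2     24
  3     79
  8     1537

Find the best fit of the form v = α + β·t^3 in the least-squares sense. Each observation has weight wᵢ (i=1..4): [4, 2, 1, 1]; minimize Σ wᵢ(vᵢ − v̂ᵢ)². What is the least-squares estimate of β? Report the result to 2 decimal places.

From the data, Σwᵢ·1 = 8, Σwᵢ·t^3 = 447, Σwᵢ·t^3·t^3 = 265917.
For MᵀWv: Σwᵢ·v = 1336, Σwᵢ·t^3·v = 798317.
MᵀWM·[α, β]ᵀ = MᵀWv becomes [[8, 447]; [447, 265917]]·[α, β]ᵀ = [1336, 798317]ᵀ.
Determinant 8·265917 − 447² = 1927527.
α = (1336·265917 − 447·798317)/1927527 = -527529/642509; β = (8·798317 − 447·1336)/1927527 = 5789344/1927527.

β = 3.00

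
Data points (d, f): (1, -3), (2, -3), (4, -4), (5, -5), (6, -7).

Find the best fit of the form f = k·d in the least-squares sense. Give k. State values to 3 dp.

Entries of AᵀA: Σd·d = 82.
And Σd·f = -92.
So AᵀA·[k]ᵀ = Aᵀf: [[82]]·[k]ᵀ = [-92]ᵀ.
Hence k = -92 / 82 ≈ -1.12195.

k = -1.122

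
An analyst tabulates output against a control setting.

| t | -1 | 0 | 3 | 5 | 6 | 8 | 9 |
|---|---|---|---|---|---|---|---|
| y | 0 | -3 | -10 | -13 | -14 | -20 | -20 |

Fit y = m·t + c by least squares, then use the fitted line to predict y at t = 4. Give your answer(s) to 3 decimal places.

Compute the Gram sums: Σt·t = 216, Σt = 30, Σ1 = 7.
For Xᵀy: Σt·y = -519, Σy = -80.
So XᵀX·[m, c]ᵀ = Xᵀy: [[216, 30]; [30, 7]]·[m, c]ᵀ = [-519, -80]ᵀ.
det = 216·7 − 30² = 612.
m = ((-519)·7 − 30·(-80))/612 = -137/68; c = (216·(-80) − 30·(-519))/612 = -95/34.
At t = 4: ŷ = (-137/68)·(4) + (-95/34)·(1) = -369/34.

ŷ = -10.853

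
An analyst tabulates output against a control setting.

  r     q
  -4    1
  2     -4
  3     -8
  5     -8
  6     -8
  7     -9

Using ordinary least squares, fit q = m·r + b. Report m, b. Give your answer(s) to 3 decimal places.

Setting ∂/∂m … = 0 gives: 139·m + 19·b = -187;  19·m + 6·b = -36.
Eliminating b: 6·(row 1) − 19·(row 2) gives 473·m = 6·(-187) − 19·(-36) = -438, so m = -438/473.
Then b = ((-36) − 19·(-438/473))/6 = -1451/473.

m = -0.926, b = -3.068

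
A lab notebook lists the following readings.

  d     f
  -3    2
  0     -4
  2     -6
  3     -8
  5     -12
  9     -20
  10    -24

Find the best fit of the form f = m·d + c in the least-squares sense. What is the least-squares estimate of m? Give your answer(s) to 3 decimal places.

m = -1.937

Normal-equation sums: Σd·d = 228, Σd = 26, Σ1 = 7.
And Σd·f = -522, Σf = -72.
Determinant 228·7 − 26² = 920.
m = ((-522)·7 − 26·(-72))/920 = -891/460; c = (228·(-72) − 26·(-522))/920 = -711/230.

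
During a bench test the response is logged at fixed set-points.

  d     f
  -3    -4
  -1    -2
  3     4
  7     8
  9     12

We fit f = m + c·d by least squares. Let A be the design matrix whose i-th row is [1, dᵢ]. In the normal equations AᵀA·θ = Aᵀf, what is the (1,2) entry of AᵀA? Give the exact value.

15

Row 1 ↔ basis 1, column 2 ↔ basis d, so (AᵀA)_{1,2} = Σᵢ d = (1)·(-3) + (1)·(-1) + (1)·(3) + (1)·(7) + (1)·(9) = 15.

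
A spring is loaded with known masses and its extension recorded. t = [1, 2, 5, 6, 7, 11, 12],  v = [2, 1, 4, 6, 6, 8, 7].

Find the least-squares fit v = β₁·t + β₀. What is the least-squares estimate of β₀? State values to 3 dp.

β₀ = 1.193

With design matrix A, AᵀA = [[380, 44]; [44, 7]] and Aᵀv = [274, 34]ᵀ.
Eliminating β₀: 7·(row 1) − 44·(row 2) gives 724·β₁ = 7·274 − 44·34 = 422, so β₁ = 211/362.
Then β₀ = (34 − 44·(211/362))/7 = 216/181.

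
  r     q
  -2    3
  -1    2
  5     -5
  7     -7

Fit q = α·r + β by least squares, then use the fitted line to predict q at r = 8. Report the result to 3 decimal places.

q̂ = -8.234

The normal equations are: 79·α + 9·β = -82;  9·α + 4·β = -7.
(Σr·r = 79, Σr = 9, Σ1 = 4, Σr·q = -82, Σq = -7.)
Δ = 79·4 − 9² = 235.
α = ((-82)·4 − 9·(-7))/235 = -53/47; β = (79·(-7) − 9·(-82))/235 = 37/47.
At r = 8: q̂ = (-53/47)·(8) + (37/47)·(1) = -387/47.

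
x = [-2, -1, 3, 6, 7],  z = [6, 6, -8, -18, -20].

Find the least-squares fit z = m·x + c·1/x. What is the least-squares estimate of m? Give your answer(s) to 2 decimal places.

m = -2.80

With design matrix A, AᵀA = [[99, 5]; [5, 1243/882]] and Aᵀz = [-290, -368/21]ᵀ.
Δ = 99·(1243/882) − 5² = 11223/98.
m = ((-290)·(1243/882) − 5·(-368/21))/(11223/98) = -283190/101007; c = (99·(-368/21) − 5·(-290))/(11223/98) = -27916/11223.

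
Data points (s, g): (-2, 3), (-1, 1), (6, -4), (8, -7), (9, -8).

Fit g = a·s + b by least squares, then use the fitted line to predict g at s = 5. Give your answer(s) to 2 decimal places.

ĝ = -3.93

Sums needed: Σs·s = 186, Σs = 20, Σ1 = 5.
And Σs·g = -159, Σg = -15.
So MᵀM·[a, b]ᵀ = Mᵀg: [[186, 20]; [20, 5]]·[a, b]ᵀ = [-159, -15]ᵀ.
Eliminating b: 5·(row 1) − 20·(row 2) gives 530·a = 5·(-159) − 20·(-15) = -495, so a = -99/106.
Then b = ((-15) − 20·(-99/106))/5 = 39/53.
At s = 5: ĝ = (-99/106)·(5) + (39/53)·(1) = -417/106.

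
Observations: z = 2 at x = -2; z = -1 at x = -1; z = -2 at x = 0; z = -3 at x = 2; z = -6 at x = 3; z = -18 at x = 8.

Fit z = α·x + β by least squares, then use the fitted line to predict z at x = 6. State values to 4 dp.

ẑ = -12.9133

Setting ∂/∂α … = 0 gives: 82·α + 10·β = -171;  10·α + 6·β = -28.
Eliminating β: 6·(row 1) − 10·(row 2) gives 392·α = 6·(-171) − 10·(-28) = -746, so α = -373/196.
Then β = ((-28) − 10·(-373/196))/6 = -293/196.
At x = 6: ẑ = (-373/196)·(6) + (-293/196)·(1) = -2531/196.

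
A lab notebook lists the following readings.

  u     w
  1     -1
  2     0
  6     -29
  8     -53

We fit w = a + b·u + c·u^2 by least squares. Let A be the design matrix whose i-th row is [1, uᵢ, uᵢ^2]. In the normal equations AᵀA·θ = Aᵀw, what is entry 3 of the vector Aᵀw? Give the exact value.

-4437

Entry 3 ↔ basis u^2, so (Aᵀw)_{3} = Σᵢ (u^2)·wᵢ = (1)·(-1) + (4)·(0) + (36)·(-29) + (64)·(-53) = -4437.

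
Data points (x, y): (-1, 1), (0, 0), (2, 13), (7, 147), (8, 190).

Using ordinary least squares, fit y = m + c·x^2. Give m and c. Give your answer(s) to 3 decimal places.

m = -0.251, c = 2.985

Setting ∂/∂m … = 0 gives: 5·m + 118·c = 351;  118·m + 6514·c = 19416.
Eliminating c: 6514·(row 1) − 118·(row 2) gives 18646·m = 6514·351 − 118·19416 = -4674, so m = -2337/9323.
Then c = (19416 − 118·(-2337/9323))/6514 = 27831/9323.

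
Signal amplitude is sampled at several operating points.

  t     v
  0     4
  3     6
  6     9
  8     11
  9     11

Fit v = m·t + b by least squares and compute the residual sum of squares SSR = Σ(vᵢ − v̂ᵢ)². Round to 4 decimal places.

SSR = 0.5219

The normal equations are: 190·m + 26·b = 259;  26·m + 5·b = 41.
(Σt·t = 190, Σt = 26, Σ1 = 5, Σt·v = 259, Σv = 41.)
Determinant 190·5 − 26² = 274.
m = (259·5 − 26·41)/274 = 229/274; b = (190·41 − 26·259)/274 = 528/137.
Residuals: 20/137, -99/274, 18/137, 63/137, -103/274; SSR = 143/274.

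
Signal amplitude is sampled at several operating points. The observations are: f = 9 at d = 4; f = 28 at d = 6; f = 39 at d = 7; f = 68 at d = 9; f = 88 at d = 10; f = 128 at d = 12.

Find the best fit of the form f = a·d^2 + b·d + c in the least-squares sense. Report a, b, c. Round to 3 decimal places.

Sums needed: Σd^2·d^2 = 41250, Σd^2·d = 4080, Σd^2 = 426, Σd·d = 426, Σd = 48, Σ1 = 6.
Right-hand side: Σd^2·f = 35803, Σd·f = 3505, Σf = 360.
So XᵀX·[a, b, c]ᵀ = Xᵀf: [[41250, 4080, 426]; [4080, 426, 48]; [426, 48, 6]]·[a, b, c]ᵀ = [35803, 3505, 360]ᵀ.
Solving the 3×3 system (Gaussian elimination) gives a = 27/28, b = -23/42, c = -49/12.

a = 0.964, b = -0.548, c = -4.083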